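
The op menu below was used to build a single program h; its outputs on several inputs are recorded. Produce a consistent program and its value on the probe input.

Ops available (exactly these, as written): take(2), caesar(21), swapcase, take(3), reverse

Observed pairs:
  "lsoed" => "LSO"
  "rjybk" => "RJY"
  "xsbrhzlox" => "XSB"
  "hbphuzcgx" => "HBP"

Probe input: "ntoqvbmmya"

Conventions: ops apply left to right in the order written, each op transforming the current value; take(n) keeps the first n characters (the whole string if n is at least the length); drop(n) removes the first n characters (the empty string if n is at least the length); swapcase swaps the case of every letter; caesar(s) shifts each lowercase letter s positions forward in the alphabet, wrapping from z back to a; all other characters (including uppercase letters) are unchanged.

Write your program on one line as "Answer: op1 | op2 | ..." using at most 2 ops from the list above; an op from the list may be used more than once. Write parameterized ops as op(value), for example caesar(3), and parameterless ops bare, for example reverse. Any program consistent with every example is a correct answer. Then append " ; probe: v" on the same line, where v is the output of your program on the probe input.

swapcase | take(3) ; probe: "NTO"

Check, running the answer program on each example:
  "lsoed" -> "LSOED" -> "LSO"
  "rjybk" -> "RJYBK" -> "RJY"
  "xsbrhzlox" -> "XSBRHZLOX" -> "XSB"
  "hbphuzcgx" -> "HBPHUZCGX" -> "HBP"
  probe: "ntoqvbmmya" -> "NTOQVBMMYA" -> "NTO"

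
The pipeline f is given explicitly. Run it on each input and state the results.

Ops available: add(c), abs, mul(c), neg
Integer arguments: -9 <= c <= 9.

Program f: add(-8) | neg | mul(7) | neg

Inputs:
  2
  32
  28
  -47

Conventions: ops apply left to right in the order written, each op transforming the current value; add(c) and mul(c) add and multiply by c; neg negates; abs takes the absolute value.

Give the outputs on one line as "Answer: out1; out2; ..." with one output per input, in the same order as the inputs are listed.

Execution, op by op:
  2 -> -6 -> 6 -> 42 -> -42
  32 -> 24 -> -24 -> -168 -> 168
  28 -> 20 -> -20 -> -140 -> 140
  -47 -> -55 -> 55 -> 385 -> -385

-42; 168; 140; -385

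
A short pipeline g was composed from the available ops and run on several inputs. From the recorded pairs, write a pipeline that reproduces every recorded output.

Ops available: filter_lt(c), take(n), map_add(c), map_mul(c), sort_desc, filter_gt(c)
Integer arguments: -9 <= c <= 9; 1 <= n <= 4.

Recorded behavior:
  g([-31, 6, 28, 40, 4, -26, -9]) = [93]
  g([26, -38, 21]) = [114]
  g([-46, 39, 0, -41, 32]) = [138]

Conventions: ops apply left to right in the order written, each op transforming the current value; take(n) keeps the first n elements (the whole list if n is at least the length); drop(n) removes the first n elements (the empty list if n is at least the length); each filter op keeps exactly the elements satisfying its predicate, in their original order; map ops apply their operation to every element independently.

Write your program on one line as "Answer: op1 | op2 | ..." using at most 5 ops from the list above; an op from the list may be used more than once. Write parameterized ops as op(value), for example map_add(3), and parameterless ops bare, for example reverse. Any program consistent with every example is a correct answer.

take(3) | map_mul(-3) | sort_desc | take(1)

Check, running the answer program on each example:
  [-31, 6, 28, 40, 4, -26, -9] -> [-31, 6, 28] -> [93, -18, -84] -> [93, -18, -84] -> [93]
  [26, -38, 21] -> [26, -38, 21] -> [-78, 114, -63] -> [114, -63, -78] -> [114]
  [-46, 39, 0, -41, 32] -> [-46, 39, 0] -> [138, -117, 0] -> [138, 0, -117] -> [138]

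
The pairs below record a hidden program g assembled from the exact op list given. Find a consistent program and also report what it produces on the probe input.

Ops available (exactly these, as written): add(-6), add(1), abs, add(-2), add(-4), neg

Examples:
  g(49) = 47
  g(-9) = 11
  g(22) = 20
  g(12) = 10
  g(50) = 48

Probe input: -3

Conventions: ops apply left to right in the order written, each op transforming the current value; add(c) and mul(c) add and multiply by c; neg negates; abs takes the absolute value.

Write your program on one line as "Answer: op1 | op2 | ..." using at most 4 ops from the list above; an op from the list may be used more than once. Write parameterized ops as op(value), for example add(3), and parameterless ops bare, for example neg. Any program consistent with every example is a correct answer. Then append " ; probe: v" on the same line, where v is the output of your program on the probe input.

add(-2) | neg | abs ; probe: 5

Check, running the answer program on each example:
  49 -> 47 -> -47 -> 47
  -9 -> -11 -> 11 -> 11
  22 -> 20 -> -20 -> 20
  12 -> 10 -> -10 -> 10
  50 -> 48 -> -48 -> 48
  probe: -3 -> -5 -> 5 -> 5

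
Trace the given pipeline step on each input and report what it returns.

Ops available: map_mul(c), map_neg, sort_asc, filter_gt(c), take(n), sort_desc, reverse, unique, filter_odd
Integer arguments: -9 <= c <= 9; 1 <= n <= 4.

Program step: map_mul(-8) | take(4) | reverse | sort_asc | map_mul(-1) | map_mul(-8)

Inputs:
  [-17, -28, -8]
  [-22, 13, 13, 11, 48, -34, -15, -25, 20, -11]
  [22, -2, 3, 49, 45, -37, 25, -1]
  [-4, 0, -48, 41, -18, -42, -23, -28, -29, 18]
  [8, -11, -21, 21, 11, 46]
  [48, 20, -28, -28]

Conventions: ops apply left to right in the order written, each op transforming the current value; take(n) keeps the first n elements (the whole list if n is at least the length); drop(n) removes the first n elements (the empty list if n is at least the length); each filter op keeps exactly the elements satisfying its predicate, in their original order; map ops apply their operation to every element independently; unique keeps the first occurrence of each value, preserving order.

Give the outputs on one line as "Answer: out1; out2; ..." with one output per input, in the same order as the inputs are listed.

[512, 1088, 1792]; [-832, -832, -704, 1408]; [-3136, -1408, -192, 128]; [-2624, 0, 256, 3072]; [-1344, -512, 704, 1344]; [-3072, -1280, 1792, 1792]

Execution, op by op:
  [-17, -28, -8] -> [136, 224, 64] -> [136, 224, 64] -> [64, 224, 136] -> [64, 136, 224] -> [-64, -136, -224] -> [512, 1088, 1792]
  [-22, 13, 13, 11, 48, -34, -15, -25, 20, -11] -> [176, -104, -104, -88, -384, 272, 120, 200, -160, 88] -> [176, -104, -104, -88] -> [-88, -104, -104, 176] -> [-104, -104, -88, 176] -> [104, 104, 88, -176] -> [-832, -832, -704, 1408]
  [22, -2, 3, 49, 45, -37, 25, -1] -> [-176, 16, -24, -392, -360, 296, -200, 8] -> [-176, 16, -24, -392] -> [-392, -24, 16, -176] -> [-392, -176, -24, 16] -> [392, 176, 24, -16] -> [-3136, -1408, -192, 128]
  [-4, 0, -48, 41, -18, -42, -23, -28, -29, 18] -> [32, 0, 384, -328, 144, 336, 184, 224, 232, -144] -> [32, 0, 384, -328] -> [-328, 384, 0, 32] -> [-328, 0, 32, 384] -> [328, 0, -32, -384] -> [-2624, 0, 256, 3072]
  [8, -11, -21, 21, 11, 46] -> [-64, 88, 168, -168, -88, -368] -> [-64, 88, 168, -168] -> [-168, 168, 88, -64] -> [-168, -64, 88, 168] -> [168, 64, -88, -168] -> [-1344, -512, 704, 1344]
  [48, 20, -28, -28] -> [-384, -160, 224, 224] -> [-384, -160, 224, 224] -> [224, 224, -160, -384] -> [-384, -160, 224, 224] -> [384, 160, -224, -224] -> [-3072, -1280, 1792, 1792]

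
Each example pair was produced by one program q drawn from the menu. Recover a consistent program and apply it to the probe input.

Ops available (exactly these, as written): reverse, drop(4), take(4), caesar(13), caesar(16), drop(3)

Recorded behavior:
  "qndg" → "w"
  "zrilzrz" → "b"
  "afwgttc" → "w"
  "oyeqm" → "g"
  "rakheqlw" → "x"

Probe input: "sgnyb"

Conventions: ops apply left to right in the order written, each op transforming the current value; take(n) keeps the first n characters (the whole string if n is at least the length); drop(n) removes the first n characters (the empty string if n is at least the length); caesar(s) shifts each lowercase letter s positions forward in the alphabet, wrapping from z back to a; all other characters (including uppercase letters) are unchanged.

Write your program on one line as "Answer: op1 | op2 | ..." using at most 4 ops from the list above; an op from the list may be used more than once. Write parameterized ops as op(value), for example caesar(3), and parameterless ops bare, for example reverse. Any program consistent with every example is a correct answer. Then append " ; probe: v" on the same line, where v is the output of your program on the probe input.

take(4) | caesar(16) | drop(3) ; probe: "o"

Check, running the answer program on each example:
  "qndg" -> "qndg" -> "gdtw" -> "w"
  "zrilzrz" -> "zril" -> "phyb" -> "b"
  "afwgttc" -> "afwg" -> "qvmw" -> "w"
  "oyeqm" -> "oyeq" -> "eoug" -> "g"
  "rakheqlw" -> "rakh" -> "hqax" -> "x"
  probe: "sgnyb" -> "sgny" -> "iwdo" -> "o"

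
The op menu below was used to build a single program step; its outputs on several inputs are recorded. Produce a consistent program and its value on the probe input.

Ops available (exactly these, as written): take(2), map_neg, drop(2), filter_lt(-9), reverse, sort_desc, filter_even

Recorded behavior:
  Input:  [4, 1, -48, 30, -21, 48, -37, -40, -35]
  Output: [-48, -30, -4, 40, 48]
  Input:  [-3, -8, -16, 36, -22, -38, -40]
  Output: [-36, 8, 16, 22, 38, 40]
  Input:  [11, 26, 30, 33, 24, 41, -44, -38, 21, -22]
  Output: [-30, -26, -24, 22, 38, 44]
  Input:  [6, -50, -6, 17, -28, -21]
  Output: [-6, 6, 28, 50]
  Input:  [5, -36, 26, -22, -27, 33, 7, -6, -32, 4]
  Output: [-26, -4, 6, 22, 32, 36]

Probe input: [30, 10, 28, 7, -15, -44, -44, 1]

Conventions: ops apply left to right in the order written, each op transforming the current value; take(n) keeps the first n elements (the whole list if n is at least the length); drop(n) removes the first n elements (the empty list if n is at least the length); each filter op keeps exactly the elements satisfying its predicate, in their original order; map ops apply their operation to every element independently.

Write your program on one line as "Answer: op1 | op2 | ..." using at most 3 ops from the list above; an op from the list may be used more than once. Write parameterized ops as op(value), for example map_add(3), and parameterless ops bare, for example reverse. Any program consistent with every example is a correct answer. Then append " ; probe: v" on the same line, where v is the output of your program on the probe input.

filter_even | sort_desc | map_neg ; probe: [-30, -28, -10, 44, 44]

Check, running the answer program on each example:
  [4, 1, -48, 30, -21, 48, -37, -40, -35] -> [4, -48, 30, 48, -40] -> [48, 30, 4, -40, -48] -> [-48, -30, -4, 40, 48]
  [-3, -8, -16, 36, -22, -38, -40] -> [-8, -16, 36, -22, -38, -40] -> [36, -8, -16, -22, -38, -40] -> [-36, 8, 16, 22, 38, 40]
  [11, 26, 30, 33, 24, 41, -44, -38, 21, -22] -> [26, 30, 24, -44, -38, -22] -> [30, 26, 24, -22, -38, -44] -> [-30, -26, -24, 22, 38, 44]
  [6, -50, -6, 17, -28, -21] -> [6, -50, -6, -28] -> [6, -6, -28, -50] -> [-6, 6, 28, 50]
  [5, -36, 26, -22, -27, 33, 7, -6, -32, 4] -> [-36, 26, -22, -6, -32, 4] -> [26, 4, -6, -22, -32, -36] -> [-26, -4, 6, 22, 32, 36]
  probe: [30, 10, 28, 7, -15, -44, -44, 1] -> [30, 10, 28, -44, -44] -> [30, 28, 10, -44, -44] -> [-30, -28, -10, 44, 44]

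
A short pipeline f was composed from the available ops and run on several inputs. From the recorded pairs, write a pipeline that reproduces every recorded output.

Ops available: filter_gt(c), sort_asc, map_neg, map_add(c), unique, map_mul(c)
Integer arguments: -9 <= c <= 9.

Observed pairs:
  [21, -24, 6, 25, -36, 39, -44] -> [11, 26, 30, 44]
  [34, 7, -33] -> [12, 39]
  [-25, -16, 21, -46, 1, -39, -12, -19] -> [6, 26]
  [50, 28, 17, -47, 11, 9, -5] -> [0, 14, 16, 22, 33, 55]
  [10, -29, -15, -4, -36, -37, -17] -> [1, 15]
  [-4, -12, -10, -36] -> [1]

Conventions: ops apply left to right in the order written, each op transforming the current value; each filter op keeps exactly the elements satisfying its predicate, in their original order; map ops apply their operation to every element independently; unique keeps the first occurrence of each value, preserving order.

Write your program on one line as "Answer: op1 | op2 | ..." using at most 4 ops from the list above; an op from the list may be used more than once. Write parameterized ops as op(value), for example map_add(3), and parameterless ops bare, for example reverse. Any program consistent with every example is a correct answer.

filter_gt(-7) | map_add(-4) | map_add(9) | sort_asc

Check, running the answer program on each example:
  [21, -24, 6, 25, -36, 39, -44] -> [21, 6, 25, 39] -> [17, 2, 21, 35] -> [26, 11, 30, 44] -> [11, 26, 30, 44]
  [34, 7, -33] -> [34, 7] -> [30, 3] -> [39, 12] -> [12, 39]
  [-25, -16, 21, -46, 1, -39, -12, -19] -> [21, 1] -> [17, -3] -> [26, 6] -> [6, 26]
  [50, 28, 17, -47, 11, 9, -5] -> [50, 28, 17, 11, 9, -5] -> [46, 24, 13, 7, 5, -9] -> [55, 33, 22, 16, 14, 0] -> [0, 14, 16, 22, 33, 55]
  [10, -29, -15, -4, -36, -37, -17] -> [10, -4] -> [6, -8] -> [15, 1] -> [1, 15]
  [-4, -12, -10, -36] -> [-4] -> [-8] -> [1] -> [1]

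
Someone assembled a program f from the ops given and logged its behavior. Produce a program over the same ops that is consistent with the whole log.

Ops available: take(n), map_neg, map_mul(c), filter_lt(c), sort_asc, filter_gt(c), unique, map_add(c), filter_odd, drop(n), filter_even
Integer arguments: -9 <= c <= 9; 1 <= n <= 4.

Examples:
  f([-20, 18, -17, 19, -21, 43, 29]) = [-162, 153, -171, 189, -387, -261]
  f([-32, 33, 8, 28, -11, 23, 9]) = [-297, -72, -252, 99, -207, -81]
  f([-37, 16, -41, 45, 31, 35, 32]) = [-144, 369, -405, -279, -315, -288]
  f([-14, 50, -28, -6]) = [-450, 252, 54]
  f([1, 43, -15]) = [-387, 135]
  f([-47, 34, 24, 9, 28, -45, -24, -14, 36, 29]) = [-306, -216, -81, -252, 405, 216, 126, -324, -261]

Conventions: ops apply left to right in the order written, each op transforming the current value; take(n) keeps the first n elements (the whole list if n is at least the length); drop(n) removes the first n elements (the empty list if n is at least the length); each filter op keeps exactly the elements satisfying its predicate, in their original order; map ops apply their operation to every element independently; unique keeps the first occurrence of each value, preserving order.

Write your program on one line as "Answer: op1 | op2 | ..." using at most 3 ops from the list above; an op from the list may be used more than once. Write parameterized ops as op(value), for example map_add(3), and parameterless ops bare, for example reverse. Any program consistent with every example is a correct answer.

drop(1) | map_mul(9) | map_neg

Check, running the answer program on each example:
  [-20, 18, -17, 19, -21, 43, 29] -> [18, -17, 19, -21, 43, 29] -> [162, -153, 171, -189, 387, 261] -> [-162, 153, -171, 189, -387, -261]
  [-32, 33, 8, 28, -11, 23, 9] -> [33, 8, 28, -11, 23, 9] -> [297, 72, 252, -99, 207, 81] -> [-297, -72, -252, 99, -207, -81]
  [-37, 16, -41, 45, 31, 35, 32] -> [16, -41, 45, 31, 35, 32] -> [144, -369, 405, 279, 315, 288] -> [-144, 369, -405, -279, -315, -288]
  [-14, 50, -28, -6] -> [50, -28, -6] -> [450, -252, -54] -> [-450, 252, 54]
  [1, 43, -15] -> [43, -15] -> [387, -135] -> [-387, 135]
  [-47, 34, 24, 9, 28, -45, -24, -14, 36, 29] -> [34, 24, 9, 28, -45, -24, -14, 36, 29] -> [306, 216, 81, 252, -405, -216, -126, 324, 261] -> [-306, -216, -81, -252, 405, 216, 126, -324, -261]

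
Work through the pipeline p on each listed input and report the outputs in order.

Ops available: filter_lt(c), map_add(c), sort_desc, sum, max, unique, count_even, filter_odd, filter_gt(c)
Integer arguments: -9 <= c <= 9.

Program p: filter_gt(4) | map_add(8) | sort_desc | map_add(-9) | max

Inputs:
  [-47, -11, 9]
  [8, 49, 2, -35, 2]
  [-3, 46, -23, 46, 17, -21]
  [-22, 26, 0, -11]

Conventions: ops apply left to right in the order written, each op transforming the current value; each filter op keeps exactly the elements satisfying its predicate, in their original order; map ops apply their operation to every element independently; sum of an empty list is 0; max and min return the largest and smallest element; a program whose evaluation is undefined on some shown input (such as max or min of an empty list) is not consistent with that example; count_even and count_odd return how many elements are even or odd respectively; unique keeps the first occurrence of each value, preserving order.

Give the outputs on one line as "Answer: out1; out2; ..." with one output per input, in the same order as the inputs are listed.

Execution, op by op:
  [-47, -11, 9] -> [9] -> [17] -> [17] -> [8] -> 8
  [8, 49, 2, -35, 2] -> [8, 49] -> [16, 57] -> [57, 16] -> [48, 7] -> 48
  [-3, 46, -23, 46, 17, -21] -> [46, 46, 17] -> [54, 54, 25] -> [54, 54, 25] -> [45, 45, 16] -> 45
  [-22, 26, 0, -11] -> [26] -> [34] -> [34] -> [25] -> 25

8; 48; 45; 25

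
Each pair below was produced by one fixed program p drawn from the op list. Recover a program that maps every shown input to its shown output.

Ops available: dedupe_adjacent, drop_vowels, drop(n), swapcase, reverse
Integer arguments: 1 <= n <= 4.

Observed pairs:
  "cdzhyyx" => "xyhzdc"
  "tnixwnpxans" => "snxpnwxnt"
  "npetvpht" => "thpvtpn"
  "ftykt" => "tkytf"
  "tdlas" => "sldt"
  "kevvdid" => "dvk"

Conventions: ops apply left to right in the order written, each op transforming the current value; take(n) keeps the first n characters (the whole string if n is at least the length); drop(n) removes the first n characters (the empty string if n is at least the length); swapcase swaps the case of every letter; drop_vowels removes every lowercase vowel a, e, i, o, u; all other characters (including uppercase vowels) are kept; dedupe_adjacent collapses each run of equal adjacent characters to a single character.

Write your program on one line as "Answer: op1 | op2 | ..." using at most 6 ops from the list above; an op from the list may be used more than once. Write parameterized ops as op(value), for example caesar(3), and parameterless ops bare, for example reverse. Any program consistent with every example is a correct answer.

reverse | drop_vowels | swapcase | dedupe_adjacent | swapcase

Check, running the answer program on each example:
  "cdzhyyx" -> "xyyhzdc" -> "xyyhzdc" -> "XYYHZDC" -> "XYHZDC" -> "xyhzdc"
  "tnixwnpxans" -> "snaxpnwxint" -> "snxpnwxnt" -> "SNXPNWXNT" -> "SNXPNWXNT" -> "snxpnwxnt"
  "npetvpht" -> "thpvtepn" -> "thpvtpn" -> "THPVTPN" -> "THPVTPN" -> "thpvtpn"
  "ftykt" -> "tkytf" -> "tkytf" -> "TKYTF" -> "TKYTF" -> "tkytf"
  "tdlas" -> "saldt" -> "sldt" -> "SLDT" -> "SLDT" -> "sldt"
  "kevvdid" -> "didvvek" -> "ddvvk" -> "DDVVK" -> "DVK" -> "dvk"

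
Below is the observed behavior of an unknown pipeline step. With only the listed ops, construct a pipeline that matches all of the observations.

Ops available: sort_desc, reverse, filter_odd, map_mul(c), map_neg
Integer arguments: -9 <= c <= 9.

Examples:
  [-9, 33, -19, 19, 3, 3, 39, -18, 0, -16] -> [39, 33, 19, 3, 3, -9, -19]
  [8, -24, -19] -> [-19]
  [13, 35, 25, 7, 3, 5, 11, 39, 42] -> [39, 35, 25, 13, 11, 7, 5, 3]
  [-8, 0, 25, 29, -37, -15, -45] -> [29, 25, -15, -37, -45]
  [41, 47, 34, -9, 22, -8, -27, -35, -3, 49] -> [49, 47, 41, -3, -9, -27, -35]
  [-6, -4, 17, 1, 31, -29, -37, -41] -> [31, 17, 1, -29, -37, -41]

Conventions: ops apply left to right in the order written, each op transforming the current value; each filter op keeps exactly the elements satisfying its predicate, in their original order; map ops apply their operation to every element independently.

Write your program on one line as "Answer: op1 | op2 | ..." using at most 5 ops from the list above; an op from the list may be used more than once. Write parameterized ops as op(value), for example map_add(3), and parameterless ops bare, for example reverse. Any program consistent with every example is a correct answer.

map_neg | filter_odd | map_neg | reverse | sort_desc

Check, running the answer program on each example:
  [-9, 33, -19, 19, 3, 3, 39, -18, 0, -16] -> [9, -33, 19, -19, -3, -3, -39, 18, 0, 16] -> [9, -33, 19, -19, -3, -3, -39] -> [-9, 33, -19, 19, 3, 3, 39] -> [39, 3, 3, 19, -19, 33, -9] -> [39, 33, 19, 3, 3, -9, -19]
  [8, -24, -19] -> [-8, 24, 19] -> [19] -> [-19] -> [-19] -> [-19]
  [13, 35, 25, 7, 3, 5, 11, 39, 42] -> [-13, -35, -25, -7, -3, -5, -11, -39, -42] -> [-13, -35, -25, -7, -3, -5, -11, -39] -> [13, 35, 25, 7, 3, 5, 11, 39] -> [39, 11, 5, 3, 7, 25, 35, 13] -> [39, 35, 25, 13, 11, 7, 5, 3]
  [-8, 0, 25, 29, -37, -15, -45] -> [8, 0, -25, -29, 37, 15, 45] -> [-25, -29, 37, 15, 45] -> [25, 29, -37, -15, -45] -> [-45, -15, -37, 29, 25] -> [29, 25, -15, -37, -45]
  [41, 47, 34, -9, 22, -8, -27, -35, -3, 49] -> [-41, -47, -34, 9, -22, 8, 27, 35, 3, -49] -> [-41, -47, 9, 27, 35, 3, -49] -> [41, 47, -9, -27, -35, -3, 49] -> [49, -3, -35, -27, -9, 47, 41] -> [49, 47, 41, -3, -9, -27, -35]
  [-6, -4, 17, 1, 31, -29, -37, -41] -> [6, 4, -17, -1, -31, 29, 37, 41] -> [-17, -1, -31, 29, 37, 41] -> [17, 1, 31, -29, -37, -41] -> [-41, -37, -29, 31, 1, 17] -> [31, 17, 1, -29, -37, -41]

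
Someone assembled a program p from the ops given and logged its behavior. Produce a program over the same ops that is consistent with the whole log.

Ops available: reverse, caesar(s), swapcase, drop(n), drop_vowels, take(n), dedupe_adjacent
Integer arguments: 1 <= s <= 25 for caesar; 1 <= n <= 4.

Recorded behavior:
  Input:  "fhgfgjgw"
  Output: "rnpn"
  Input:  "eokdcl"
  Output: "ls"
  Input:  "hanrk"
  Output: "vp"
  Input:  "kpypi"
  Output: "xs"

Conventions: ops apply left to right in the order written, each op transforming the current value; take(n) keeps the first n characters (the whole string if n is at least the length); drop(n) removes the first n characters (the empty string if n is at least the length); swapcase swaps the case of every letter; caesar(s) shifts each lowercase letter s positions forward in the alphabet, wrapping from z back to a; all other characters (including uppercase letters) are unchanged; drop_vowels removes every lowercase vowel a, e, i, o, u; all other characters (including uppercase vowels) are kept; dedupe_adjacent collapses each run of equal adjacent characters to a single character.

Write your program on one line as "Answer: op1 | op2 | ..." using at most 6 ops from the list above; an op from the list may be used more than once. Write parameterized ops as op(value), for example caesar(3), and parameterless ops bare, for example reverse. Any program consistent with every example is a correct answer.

drop_vowels | caesar(8) | reverse | drop(2) | drop_vowels

Check, running the answer program on each example:
  "fhgfgjgw" -> "fhgfgjgw" -> "nponoroe" -> "eoronopn" -> "ronopn" -> "rnpn"
  "eokdcl" -> "kdcl" -> "slkt" -> "tkls" -> "ls" -> "ls"
  "hanrk" -> "hnrk" -> "pvzs" -> "szvp" -> "vp" -> "vp"
  "kpypi" -> "kpyp" -> "sxgx" -> "xgxs" -> "xs" -> "xs"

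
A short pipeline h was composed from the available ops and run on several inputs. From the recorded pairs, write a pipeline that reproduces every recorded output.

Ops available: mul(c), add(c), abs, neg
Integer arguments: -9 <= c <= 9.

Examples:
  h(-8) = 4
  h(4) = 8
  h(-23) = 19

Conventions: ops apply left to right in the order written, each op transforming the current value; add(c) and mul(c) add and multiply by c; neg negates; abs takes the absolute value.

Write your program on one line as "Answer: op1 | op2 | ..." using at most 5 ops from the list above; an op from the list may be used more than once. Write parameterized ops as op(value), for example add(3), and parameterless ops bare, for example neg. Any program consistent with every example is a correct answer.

neg | add(-4) | neg | abs

Check, running the answer program on each example:
  -8 -> 8 -> 4 -> -4 -> 4
  4 -> -4 -> -8 -> 8 -> 8
  -23 -> 23 -> 19 -> -19 -> 19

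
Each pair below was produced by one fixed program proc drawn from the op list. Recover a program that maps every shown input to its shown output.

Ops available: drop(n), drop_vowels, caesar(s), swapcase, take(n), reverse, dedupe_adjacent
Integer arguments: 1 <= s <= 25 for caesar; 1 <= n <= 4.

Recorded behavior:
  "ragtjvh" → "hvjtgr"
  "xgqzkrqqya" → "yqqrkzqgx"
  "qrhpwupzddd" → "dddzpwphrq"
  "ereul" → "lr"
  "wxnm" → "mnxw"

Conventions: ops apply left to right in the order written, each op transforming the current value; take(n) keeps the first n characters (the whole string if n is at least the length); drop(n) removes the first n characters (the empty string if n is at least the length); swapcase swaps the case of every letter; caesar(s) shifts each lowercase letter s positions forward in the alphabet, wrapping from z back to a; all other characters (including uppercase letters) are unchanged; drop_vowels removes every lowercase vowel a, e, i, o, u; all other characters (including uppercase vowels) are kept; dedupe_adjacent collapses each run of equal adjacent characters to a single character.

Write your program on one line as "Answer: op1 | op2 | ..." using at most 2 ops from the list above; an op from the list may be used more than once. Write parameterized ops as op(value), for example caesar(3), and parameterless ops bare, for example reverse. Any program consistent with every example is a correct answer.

drop_vowels | reverse

Check, running the answer program on each example:
  "ragtjvh" -> "rgtjvh" -> "hvjtgr"
  "xgqzkrqqya" -> "xgqzkrqqy" -> "yqqrkzqgx"
  "qrhpwupzddd" -> "qrhpwpzddd" -> "dddzpwphrq"
  "ereul" -> "rl" -> "lr"
  "wxnm" -> "wxnm" -> "mnxw"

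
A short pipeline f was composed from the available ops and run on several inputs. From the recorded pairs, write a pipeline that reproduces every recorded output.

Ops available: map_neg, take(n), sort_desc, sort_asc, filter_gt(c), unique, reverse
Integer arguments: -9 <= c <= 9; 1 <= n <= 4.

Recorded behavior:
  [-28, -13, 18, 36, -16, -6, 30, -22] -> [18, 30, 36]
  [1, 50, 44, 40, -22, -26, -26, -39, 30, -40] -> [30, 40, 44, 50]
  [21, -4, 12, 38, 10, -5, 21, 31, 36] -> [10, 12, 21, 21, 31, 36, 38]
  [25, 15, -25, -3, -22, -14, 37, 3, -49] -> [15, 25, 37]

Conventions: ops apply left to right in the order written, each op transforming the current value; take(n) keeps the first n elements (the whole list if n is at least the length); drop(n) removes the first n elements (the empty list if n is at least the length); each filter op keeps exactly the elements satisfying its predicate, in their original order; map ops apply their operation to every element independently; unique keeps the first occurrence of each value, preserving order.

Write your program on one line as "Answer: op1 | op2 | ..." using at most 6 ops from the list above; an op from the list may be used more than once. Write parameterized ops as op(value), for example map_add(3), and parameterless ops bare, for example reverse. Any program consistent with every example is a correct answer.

sort_desc | map_neg | sort_desc | map_neg | filter_gt(5)

Check, running the answer program on each example:
  [-28, -13, 18, 36, -16, -6, 30, -22] -> [36, 30, 18, -6, -13, -16, -22, -28] -> [-36, -30, -18, 6, 13, 16, 22, 28] -> [28, 22, 16, 13, 6, -18, -30, -36] -> [-28, -22, -16, -13, -6, 18, 30, 36] -> [18, 30, 36]
  [1, 50, 44, 40, -22, -26, -26, -39, 30, -40] -> [50, 44, 40, 30, 1, -22, -26, -26, -39, -40] -> [-50, -44, -40, -30, -1, 22, 26, 26, 39, 40] -> [40, 39, 26, 26, 22, -1, -30, -40, -44, -50] -> [-40, -39, -26, -26, -22, 1, 30, 40, 44, 50] -> [30, 40, 44, 50]
  [21, -4, 12, 38, 10, -5, 21, 31, 36] -> [38, 36, 31, 21, 21, 12, 10, -4, -5] -> [-38, -36, -31, -21, -21, -12, -10, 4, 5] -> [5, 4, -10, -12, -21, -21, -31, -36, -38] -> [-5, -4, 10, 12, 21, 21, 31, 36, 38] -> [10, 12, 21, 21, 31, 36, 38]
  [25, 15, -25, -3, -22, -14, 37, 3, -49] -> [37, 25, 15, 3, -3, -14, -22, -25, -49] -> [-37, -25, -15, -3, 3, 14, 22, 25, 49] -> [49, 25, 22, 14, 3, -3, -15, -25, -37] -> [-49, -25, -22, -14, -3, 3, 15, 25, 37] -> [15, 25, 37]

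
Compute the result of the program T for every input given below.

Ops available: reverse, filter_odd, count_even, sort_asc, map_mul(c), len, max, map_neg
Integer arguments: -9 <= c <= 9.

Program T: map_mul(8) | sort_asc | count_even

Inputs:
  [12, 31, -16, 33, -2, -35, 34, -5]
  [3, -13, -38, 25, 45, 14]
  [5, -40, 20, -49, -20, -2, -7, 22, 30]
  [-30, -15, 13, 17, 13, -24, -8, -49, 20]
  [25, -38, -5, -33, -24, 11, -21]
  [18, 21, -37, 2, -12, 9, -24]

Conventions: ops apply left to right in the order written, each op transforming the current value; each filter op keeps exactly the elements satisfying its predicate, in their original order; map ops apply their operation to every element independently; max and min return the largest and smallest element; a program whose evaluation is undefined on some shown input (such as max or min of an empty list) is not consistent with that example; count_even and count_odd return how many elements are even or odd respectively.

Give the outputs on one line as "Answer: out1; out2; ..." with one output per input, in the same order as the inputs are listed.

Execution, op by op:
  [12, 31, -16, 33, -2, -35, 34, -5] -> [96, 248, -128, 264, -16, -280, 272, -40] -> [-280, -128, -40, -16, 96, 248, 264, 272] -> 8
  [3, -13, -38, 25, 45, 14] -> [24, -104, -304, 200, 360, 112] -> [-304, -104, 24, 112, 200, 360] -> 6
  [5, -40, 20, -49, -20, -2, -7, 22, 30] -> [40, -320, 160, -392, -160, -16, -56, 176, 240] -> [-392, -320, -160, -56, -16, 40, 160, 176, 240] -> 9
  [-30, -15, 13, 17, 13, -24, -8, -49, 20] -> [-240, -120, 104, 136, 104, -192, -64, -392, 160] -> [-392, -240, -192, -120, -64, 104, 104, 136, 160] -> 9
  [25, -38, -5, -33, -24, 11, -21] -> [200, -304, -40, -264, -192, 88, -168] -> [-304, -264, -192, -168, -40, 88, 200] -> 7
  [18, 21, -37, 2, -12, 9, -24] -> [144, 168, -296, 16, -96, 72, -192] -> [-296, -192, -96, 16, 72, 144, 168] -> 7

8; 6; 9; 9; 7; 7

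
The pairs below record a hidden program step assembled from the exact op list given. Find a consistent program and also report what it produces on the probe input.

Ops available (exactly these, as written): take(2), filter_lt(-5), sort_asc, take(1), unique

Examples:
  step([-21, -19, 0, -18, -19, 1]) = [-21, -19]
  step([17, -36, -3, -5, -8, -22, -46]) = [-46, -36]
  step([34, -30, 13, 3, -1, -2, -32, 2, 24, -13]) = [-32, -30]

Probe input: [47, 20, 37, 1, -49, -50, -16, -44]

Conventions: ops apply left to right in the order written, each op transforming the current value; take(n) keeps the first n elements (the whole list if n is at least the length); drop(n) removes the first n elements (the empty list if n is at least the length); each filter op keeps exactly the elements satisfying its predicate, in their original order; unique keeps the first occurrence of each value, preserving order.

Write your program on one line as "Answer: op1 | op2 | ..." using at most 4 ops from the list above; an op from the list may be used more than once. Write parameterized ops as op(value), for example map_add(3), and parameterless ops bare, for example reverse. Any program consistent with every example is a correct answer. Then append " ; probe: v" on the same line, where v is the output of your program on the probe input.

unique | sort_asc | take(2) ; probe: [-50, -49]

Check, running the answer program on each example:
  [-21, -19, 0, -18, -19, 1] -> [-21, -19, 0, -18, 1] -> [-21, -19, -18, 0, 1] -> [-21, -19]
  [17, -36, -3, -5, -8, -22, -46] -> [17, -36, -3, -5, -8, -22, -46] -> [-46, -36, -22, -8, -5, -3, 17] -> [-46, -36]
  [34, -30, 13, 3, -1, -2, -32, 2, 24, -13] -> [34, -30, 13, 3, -1, -2, -32, 2, 24, -13] -> [-32, -30, -13, -2, -1, 2, 3, 13, 24, 34] -> [-32, -30]
  probe: [47, 20, 37, 1, -49, -50, -16, -44] -> [47, 20, 37, 1, -49, -50, -16, -44] -> [-50, -49, -44, -16, 1, 20, 37, 47] -> [-50, -49]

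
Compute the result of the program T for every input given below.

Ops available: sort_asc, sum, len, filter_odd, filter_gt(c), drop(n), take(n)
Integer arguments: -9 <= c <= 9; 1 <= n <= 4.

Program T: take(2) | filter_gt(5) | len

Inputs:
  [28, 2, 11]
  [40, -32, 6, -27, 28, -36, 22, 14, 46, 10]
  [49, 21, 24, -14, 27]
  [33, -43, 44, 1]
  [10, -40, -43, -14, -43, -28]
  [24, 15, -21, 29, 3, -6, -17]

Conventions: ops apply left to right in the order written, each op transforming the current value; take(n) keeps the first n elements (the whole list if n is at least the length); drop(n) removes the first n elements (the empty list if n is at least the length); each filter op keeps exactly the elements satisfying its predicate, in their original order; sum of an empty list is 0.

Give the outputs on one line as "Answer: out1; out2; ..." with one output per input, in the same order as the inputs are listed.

1; 1; 2; 1; 1; 2

Execution, op by op:
  [28, 2, 11] -> [28, 2] -> [28] -> 1
  [40, -32, 6, -27, 28, -36, 22, 14, 46, 10] -> [40, -32] -> [40] -> 1
  [49, 21, 24, -14, 27] -> [49, 21] -> [49, 21] -> 2
  [33, -43, 44, 1] -> [33, -43] -> [33] -> 1
  [10, -40, -43, -14, -43, -28] -> [10, -40] -> [10] -> 1
  [24, 15, -21, 29, 3, -6, -17] -> [24, 15] -> [24, 15] -> 2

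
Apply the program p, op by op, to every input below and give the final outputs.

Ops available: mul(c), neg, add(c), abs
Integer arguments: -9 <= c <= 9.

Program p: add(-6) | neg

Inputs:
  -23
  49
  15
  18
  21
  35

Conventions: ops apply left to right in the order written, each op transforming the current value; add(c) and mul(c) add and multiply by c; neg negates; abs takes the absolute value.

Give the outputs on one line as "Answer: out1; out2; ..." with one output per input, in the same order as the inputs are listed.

29; -43; -9; -12; -15; -29

Execution, op by op:
  -23 -> -29 -> 29
  49 -> 43 -> -43
  15 -> 9 -> -9
  18 -> 12 -> -12
  21 -> 15 -> -15
  35 -> 29 -> -29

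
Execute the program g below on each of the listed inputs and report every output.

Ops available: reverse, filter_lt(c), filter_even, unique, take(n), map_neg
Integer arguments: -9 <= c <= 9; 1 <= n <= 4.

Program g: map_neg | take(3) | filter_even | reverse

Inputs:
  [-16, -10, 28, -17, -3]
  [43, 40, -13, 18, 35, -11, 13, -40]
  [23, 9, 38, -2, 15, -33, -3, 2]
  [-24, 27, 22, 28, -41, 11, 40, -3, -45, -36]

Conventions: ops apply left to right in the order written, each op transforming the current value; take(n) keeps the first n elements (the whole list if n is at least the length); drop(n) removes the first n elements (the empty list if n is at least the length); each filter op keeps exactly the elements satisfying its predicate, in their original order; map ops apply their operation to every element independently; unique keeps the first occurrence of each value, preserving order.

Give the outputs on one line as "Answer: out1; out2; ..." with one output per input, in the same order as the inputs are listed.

[-28, 10, 16]; [-40]; [-38]; [-22, 24]

Execution, op by op:
  [-16, -10, 28, -17, -3] -> [16, 10, -28, 17, 3] -> [16, 10, -28] -> [16, 10, -28] -> [-28, 10, 16]
  [43, 40, -13, 18, 35, -11, 13, -40] -> [-43, -40, 13, -18, -35, 11, -13, 40] -> [-43, -40, 13] -> [-40] -> [-40]
  [23, 9, 38, -2, 15, -33, -3, 2] -> [-23, -9, -38, 2, -15, 33, 3, -2] -> [-23, -9, -38] -> [-38] -> [-38]
  [-24, 27, 22, 28, -41, 11, 40, -3, -45, -36] -> [24, -27, -22, -28, 41, -11, -40, 3, 45, 36] -> [24, -27, -22] -> [24, -22] -> [-22, 24]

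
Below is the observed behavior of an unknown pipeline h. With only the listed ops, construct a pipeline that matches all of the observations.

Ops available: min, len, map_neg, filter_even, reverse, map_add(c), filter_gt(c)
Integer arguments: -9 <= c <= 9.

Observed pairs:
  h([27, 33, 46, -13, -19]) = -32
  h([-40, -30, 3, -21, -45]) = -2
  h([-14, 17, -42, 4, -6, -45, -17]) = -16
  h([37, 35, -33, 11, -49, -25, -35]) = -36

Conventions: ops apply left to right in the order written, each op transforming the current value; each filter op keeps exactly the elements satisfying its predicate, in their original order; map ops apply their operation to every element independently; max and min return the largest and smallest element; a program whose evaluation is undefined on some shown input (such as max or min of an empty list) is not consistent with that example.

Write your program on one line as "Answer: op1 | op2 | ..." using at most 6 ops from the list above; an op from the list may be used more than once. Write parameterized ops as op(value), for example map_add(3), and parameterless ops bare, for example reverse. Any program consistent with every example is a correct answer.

filter_gt(-2) | map_neg | map_add(1) | reverse | filter_even | min

Check, running the answer program on each example:
  [27, 33, 46, -13, -19] -> [27, 33, 46] -> [-27, -33, -46] -> [-26, -32, -45] -> [-45, -32, -26] -> [-32, -26] -> -32
  [-40, -30, 3, -21, -45] -> [3] -> [-3] -> [-2] -> [-2] -> [-2] -> -2
  [-14, 17, -42, 4, -6, -45, -17] -> [17, 4] -> [-17, -4] -> [-16, -3] -> [-3, -16] -> [-16] -> -16
  [37, 35, -33, 11, -49, -25, -35] -> [37, 35, 11] -> [-37, -35, -11] -> [-36, -34, -10] -> [-10, -34, -36] -> [-10, -34, -36] -> -36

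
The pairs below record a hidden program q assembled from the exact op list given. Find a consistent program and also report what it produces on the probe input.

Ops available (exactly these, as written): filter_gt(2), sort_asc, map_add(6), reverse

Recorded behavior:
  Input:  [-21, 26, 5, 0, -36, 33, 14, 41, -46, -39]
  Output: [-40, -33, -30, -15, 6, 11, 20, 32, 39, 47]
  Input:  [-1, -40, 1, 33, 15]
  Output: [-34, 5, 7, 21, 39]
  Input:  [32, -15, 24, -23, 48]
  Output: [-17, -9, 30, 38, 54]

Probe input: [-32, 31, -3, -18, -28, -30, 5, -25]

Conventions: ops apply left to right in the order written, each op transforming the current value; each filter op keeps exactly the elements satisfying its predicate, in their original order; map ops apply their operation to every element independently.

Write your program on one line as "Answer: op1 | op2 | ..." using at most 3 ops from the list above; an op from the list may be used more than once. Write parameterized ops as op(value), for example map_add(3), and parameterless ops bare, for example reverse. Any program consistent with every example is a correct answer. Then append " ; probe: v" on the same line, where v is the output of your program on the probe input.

map_add(6) | sort_asc ; probe: [-26, -24, -22, -19, -12, 3, 11, 37]

Check, running the answer program on each example:
  [-21, 26, 5, 0, -36, 33, 14, 41, -46, -39] -> [-15, 32, 11, 6, -30, 39, 20, 47, -40, -33] -> [-40, -33, -30, -15, 6, 11, 20, 32, 39, 47]
  [-1, -40, 1, 33, 15] -> [5, -34, 7, 39, 21] -> [-34, 5, 7, 21, 39]
  [32, -15, 24, -23, 48] -> [38, -9, 30, -17, 54] -> [-17, -9, 30, 38, 54]
  probe: [-32, 31, -3, -18, -28, -30, 5, -25] -> [-26, 37, 3, -12, -22, -24, 11, -19] -> [-26, -24, -22, -19, -12, 3, 11, 37]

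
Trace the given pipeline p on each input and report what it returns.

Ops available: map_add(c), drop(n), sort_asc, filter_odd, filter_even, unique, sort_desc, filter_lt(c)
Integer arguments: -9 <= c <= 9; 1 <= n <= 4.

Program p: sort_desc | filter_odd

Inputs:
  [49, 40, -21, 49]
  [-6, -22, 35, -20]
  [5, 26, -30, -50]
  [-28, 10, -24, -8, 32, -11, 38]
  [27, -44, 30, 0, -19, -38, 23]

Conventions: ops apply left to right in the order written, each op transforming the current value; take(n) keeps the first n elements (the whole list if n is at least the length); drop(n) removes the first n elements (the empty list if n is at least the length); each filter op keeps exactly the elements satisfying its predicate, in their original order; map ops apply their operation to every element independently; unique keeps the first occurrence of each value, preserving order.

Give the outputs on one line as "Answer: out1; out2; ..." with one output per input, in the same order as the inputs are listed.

Execution, op by op:
  [49, 40, -21, 49] -> [49, 49, 40, -21] -> [49, 49, -21]
  [-6, -22, 35, -20] -> [35, -6, -20, -22] -> [35]
  [5, 26, -30, -50] -> [26, 5, -30, -50] -> [5]
  [-28, 10, -24, -8, 32, -11, 38] -> [38, 32, 10, -8, -11, -24, -28] -> [-11]
  [27, -44, 30, 0, -19, -38, 23] -> [30, 27, 23, 0, -19, -38, -44] -> [27, 23, -19]

[49, 49, -21]; [35]; [5]; [-11]; [27, 23, -19]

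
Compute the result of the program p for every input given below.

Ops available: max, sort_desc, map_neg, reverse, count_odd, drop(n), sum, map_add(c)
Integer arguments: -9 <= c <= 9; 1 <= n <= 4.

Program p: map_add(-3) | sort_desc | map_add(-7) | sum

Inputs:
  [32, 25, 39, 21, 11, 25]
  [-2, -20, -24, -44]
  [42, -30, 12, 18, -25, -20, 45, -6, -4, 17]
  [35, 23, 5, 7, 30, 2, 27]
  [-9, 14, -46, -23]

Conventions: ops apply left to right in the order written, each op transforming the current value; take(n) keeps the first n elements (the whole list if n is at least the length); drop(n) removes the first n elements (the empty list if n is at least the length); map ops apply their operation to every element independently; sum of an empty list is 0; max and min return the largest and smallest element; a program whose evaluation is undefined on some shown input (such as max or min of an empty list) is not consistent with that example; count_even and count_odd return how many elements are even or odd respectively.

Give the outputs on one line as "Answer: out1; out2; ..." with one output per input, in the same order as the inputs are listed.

Execution, op by op:
  [32, 25, 39, 21, 11, 25] -> [29, 22, 36, 18, 8, 22] -> [36, 29, 22, 22, 18, 8] -> [29, 22, 15, 15, 11, 1] -> 93
  [-2, -20, -24, -44] -> [-5, -23, -27, -47] -> [-5, -23, -27, -47] -> [-12, -30, -34, -54] -> -130
  [42, -30, 12, 18, -25, -20, 45, -6, -4, 17] -> [39, -33, 9, 15, -28, -23, 42, -9, -7, 14] -> [42, 39, 15, 14, 9, -7, -9, -23, -28, -33] -> [35, 32, 8, 7, 2, -14, -16, -30, -35, -40] -> -51
  [35, 23, 5, 7, 30, 2, 27] -> [32, 20, 2, 4, 27, -1, 24] -> [32, 27, 24, 20, 4, 2, -1] -> [25, 20, 17, 13, -3, -5, -8] -> 59
  [-9, 14, -46, -23] -> [-12, 11, -49, -26] -> [11, -12, -26, -49] -> [4, -19, -33, -56] -> -104

93; -130; -51; 59; -104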